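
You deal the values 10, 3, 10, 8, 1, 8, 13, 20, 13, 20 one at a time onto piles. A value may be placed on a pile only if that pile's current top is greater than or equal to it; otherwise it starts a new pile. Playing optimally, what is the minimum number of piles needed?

4

The minimum number of non-increasing subsequences covering a sequence equals the length of its longest strictly increasing subsequence.
LIS length is 4 (e.g. 3, 10, 13, 20), so 4 piles are needed.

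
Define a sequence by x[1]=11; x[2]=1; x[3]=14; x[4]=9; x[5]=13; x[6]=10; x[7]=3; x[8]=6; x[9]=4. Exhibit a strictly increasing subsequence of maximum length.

1, 9, 13

Patience tails give the LIS length; then backtrack through the dp parents:
11 → extends → [11]
1 → replaces 11 → [1]
14 → extends → [1, 14]
9 → replaces 14 → [1, 9]
13 → extends → [1, 9, 13]
10 → replaces 13 → [1, 9, 10]
3 → replaces 9 → [1, 3, 10]
6 → replaces 10 → [1, 3, 6]
4 → replaces 6 → [1, 3, 4]
Length 3; one witness is 1, 9, 13.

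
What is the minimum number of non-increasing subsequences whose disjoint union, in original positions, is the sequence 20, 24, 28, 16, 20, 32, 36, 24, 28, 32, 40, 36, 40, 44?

8

Place each on the leftmost legal pile:
20 → new pile 1 (tops now [20])
24 → new pile 2 (tops now [20, 24])
28 → new pile 3 (tops now [20, 24, 28])
16 → pile 1 (tops now [16, 24, 28])
20 → pile 2 (tops now [16, 20, 28])
32 → new pile 4 (tops now [16, 20, 28, 32])
36 → new pile 5 (tops now [16, 20, 28, 32, 36])
24 → pile 3 (tops now [16, 20, 24, 32, 36])
28 → pile 4 (tops now [16, 20, 24, 28, 36])
32 → pile 5 (tops now [16, 20, 24, 28, 32])
40 → new pile 6 (tops now [16, 20, 24, 28, 32, 40])
36 → pile 6 (tops now [16, 20, 24, 28, 32, 36])
40 → new pile 7 (tops now [16, 20, 24, 28, 32, 36, 40])
44 → new pile 8 (tops now [16, 20, 24, 28, 32, 36, 40, 44])
Eight piles.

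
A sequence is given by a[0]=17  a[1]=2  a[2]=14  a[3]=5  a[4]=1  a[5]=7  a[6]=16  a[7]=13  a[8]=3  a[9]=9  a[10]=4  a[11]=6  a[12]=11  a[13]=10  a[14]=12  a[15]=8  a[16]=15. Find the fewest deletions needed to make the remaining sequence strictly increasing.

10

Fewest deletions = n − (longest strictly increasing subsequence).
Patience tails:
17 → extends → [17]
2 → replaces 17 → [2]
14 → extends → [2, 14]
5 → replaces 14 → [2, 5]
1 → replaces 2 → [1, 5]
7 → extends → [1, 5, 7]
16 → extends → [1, 5, 7, 16]
13 → replaces 16 → [1, 5, 7, 13]
3 → replaces 5 → [1, 3, 7, 13]
9 → replaces 13 → [1, 3, 7, 9]
4 → replaces 7 → [1, 3, 4, 9]
6 → replaces 9 → [1, 3, 4, 6]
11 → extends → [1, 3, 4, 6, 11]
10 → replaces 11 → [1, 3, 4, 6, 10]
12 → extends → [1, 3, 4, 6, 10, 12]
8 → replaces 10 → [1, 3, 4, 6, 8, 12]
15 → extends → [1, 3, 4, 6, 8, 12, 15]
Longest strictly increasing subsequence has length 7, so deletions = 17 − 7 = 10.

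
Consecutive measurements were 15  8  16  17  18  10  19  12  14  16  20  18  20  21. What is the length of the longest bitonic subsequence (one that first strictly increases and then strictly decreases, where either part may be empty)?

inc[i] = longest strictly increasing subsequence ending at i; dec[i] = longest strictly decreasing subsequence starting at i:
i:      1  2  3  4  5  6  7  8  9 10 11 12 13 14
a[i]:  15  8 16 17 18 10 19 12 14 16 20 18 20 21
inc:    1  1  2  3  4  2  5  3  4  5  6  6  7  8
dec:    2  1  2  2  2  1  2  1  1  1  2  1  1  1
Best peak at i=14 (value 21): inc=8, dec=1, length 8+1−1 = 8.

8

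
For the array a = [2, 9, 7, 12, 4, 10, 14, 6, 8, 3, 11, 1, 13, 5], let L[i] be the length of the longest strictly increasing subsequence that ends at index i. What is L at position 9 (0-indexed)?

2

dp[i] = 1 + max{dp[j] : j<i, a[j]<a[i]} (or 1 if no such j):
i:      0  1  2  3  4  5  6  7  8  9 10 11 12 13
a[i]:   2  9  7 12  4 10 14  6  8  3 11  1 13  5
dp:     1  2  2  3  2  3  4  3  4  2  5  1  6  3
At index 9 the value is 2.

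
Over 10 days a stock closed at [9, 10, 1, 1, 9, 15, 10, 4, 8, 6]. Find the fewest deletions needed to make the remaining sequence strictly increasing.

7

Fewest deletions = n − (longest strictly increasing subsequence).
Patience tails:
9 → extends → [9]
10 → extends → [9, 10]
1 → replaces 9 → [1, 10]
1 → already a tail → [1, 10]
9 → replaces 10 → [1, 9]
15 → extends → [1, 9, 15]
10 → replaces 15 → [1, 9, 10]
4 → replaces 9 → [1, 4, 10]
8 → replaces 10 → [1, 4, 8]
6 → replaces 8 → [1, 4, 6]
Longest strictly increasing subsequence has length 3, so deletions = 10 − 3 = 7.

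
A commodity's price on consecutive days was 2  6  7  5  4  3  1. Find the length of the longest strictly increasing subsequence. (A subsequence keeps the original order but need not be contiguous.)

Track the smallest tail for each achievable length (strict):
2 → extends → [2]
6 → extends → [2, 6]
7 → extends → [2, 6, 7]
5 → replaces 6 → [2, 5, 7]
4 → replaces 5 → [2, 4, 7]
3 → replaces 4 → [2, 3, 7]
1 → replaces 2 → [1, 3, 7]
Three tails, so the longest strictly increasing subsequence has length 3 (e.g. 2, 6, 7).

3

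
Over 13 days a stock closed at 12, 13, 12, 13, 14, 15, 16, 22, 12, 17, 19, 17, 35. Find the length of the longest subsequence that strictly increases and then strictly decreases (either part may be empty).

inc[i] = longest strictly increasing subsequence ending at i; dec[i] = longest strictly decreasing subsequence starting at i:
i:      1  2  3  4  5  6  7  8  9 10 11 12 13
a[i]:  12 13 12 13 14 15 16 22 12 17 19 17 35
inc:    1  2  1  2  3  4  5  6  1  6  7  6  8
dec:    1  2  1  2  2  2  2  3  1  1  2  1  1
Best peak at i=8 (value 22): inc=6, dec=3, length 6+3−1 = 8.

8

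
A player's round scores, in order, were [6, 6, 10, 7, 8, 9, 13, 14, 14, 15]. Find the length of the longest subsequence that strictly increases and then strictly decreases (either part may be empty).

inc[i] = longest strictly increasing subsequence ending at i; dec[i] = longest strictly decreasing subsequence starting at i:
i:      1  2  3  4  5  6  7  8  9 10
a[i]:   6  6 10  7  8  9 13 14 14 15
inc:    1  1  2  2  3  4  5  6  6  7
dec:    1  1  2  1  1  1  1  1  1  1
Best peak at i=10 (value 15): inc=7, dec=1, length 7+1−1 = 7.

7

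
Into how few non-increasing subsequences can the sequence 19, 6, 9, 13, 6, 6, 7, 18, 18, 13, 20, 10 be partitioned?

5

The minimum number of non-increasing subsequences covering a sequence equals the length of its longest strictly increasing subsequence.
LIS length is 5 (e.g. 6, 9, 13, 18, 20), so 5 piles are needed.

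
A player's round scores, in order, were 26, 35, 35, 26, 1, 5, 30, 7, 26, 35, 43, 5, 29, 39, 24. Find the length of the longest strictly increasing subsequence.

Track the smallest tail for each achievable length (strict):
26 → extends → [26]
35 → extends → [26, 35]
35 → already a tail → [26, 35]
26 → already a tail → [26, 35]
1 → replaces 26 → [1, 35]
5 → replaces 35 → [1, 5]
30 → extends → [1, 5, 30]
7 → replaces 30 → [1, 5, 7]
26 → extends → [1, 5, 7, 26]
35 → extends → [1, 5, 7, 26, 35]
43 → extends → [1, 5, 7, 26, 35, 43]
5 → already a tail → [1, 5, 7, 26, 35, 43]
29 → replaces 35 → [1, 5, 7, 26, 29, 43]
39 → replaces 43 → [1, 5, 7, 26, 29, 39]
24 → replaces 26 → [1, 5, 7, 24, 29, 39]
Six tails, so the longest strictly increasing subsequence has length 6 (e.g. 1, 5, 7, 26, 35, 43).

6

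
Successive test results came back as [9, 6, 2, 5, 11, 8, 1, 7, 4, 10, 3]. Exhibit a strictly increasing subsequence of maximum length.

Patience tails give the LIS length; then backtrack through the dp parents:
9 → extends → [9]
6 → replaces 9 → [6]
2 → replaces 6 → [2]
5 → extends → [2, 5]
11 → extends → [2, 5, 11]
8 → replaces 11 → [2, 5, 8]
1 → replaces 2 → [1, 5, 8]
7 → replaces 8 → [1, 5, 7]
4 → replaces 5 → [1, 4, 7]
10 → extends → [1, 4, 7, 10]
3 → replaces 4 → [1, 3, 7, 10]
Length 4; one witness is 2, 5, 8, 10.

2, 5, 8, 10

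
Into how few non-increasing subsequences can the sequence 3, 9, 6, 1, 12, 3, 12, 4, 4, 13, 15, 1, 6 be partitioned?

5

The minimum number of non-increasing subsequences covering a sequence equals the length of its longest strictly increasing subsequence.
LIS length is 5 (e.g. 3, 9, 12, 13, 15), so 5 piles are needed.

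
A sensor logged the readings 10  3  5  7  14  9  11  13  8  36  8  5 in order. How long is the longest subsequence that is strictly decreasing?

4

Let dp[i] be the longest strictly decreasing subsequence ending at i:
i:      1  2  3  4  5  6  7  8  9 10 11 12
a[i]:  10  3  5  7 14  9 11 13  8 36  8  5
dp:     1  2  2  2  1  2  2  2  3  1  3  4
Maximum is 4.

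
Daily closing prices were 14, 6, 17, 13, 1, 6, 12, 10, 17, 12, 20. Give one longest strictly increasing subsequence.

Patience tails give the LIS length; then backtrack through the dp parents:
14 → extends → [14]
6 → replaces 14 → [6]
17 → extends → [6, 17]
13 → replaces 17 → [6, 13]
1 → replaces 6 → [1, 13]
6 → replaces 13 → [1, 6]
12 → extends → [1, 6, 12]
10 → replaces 12 → [1, 6, 10]
17 → extends → [1, 6, 10, 17]
12 → replaces 17 → [1, 6, 10, 12]
20 → extends → [1, 6, 10, 12, 20]
Length 5; one witness is 1, 6, 12, 17, 20.

1, 6, 12, 17, 20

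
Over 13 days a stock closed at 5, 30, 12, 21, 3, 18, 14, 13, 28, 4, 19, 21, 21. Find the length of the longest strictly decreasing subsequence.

6

Negate each value so 'decreasing' becomes 'increasing', then run patience tails on the negated sequence:
-5 → extends → [-5]
-30 → replaces -5 → [-30]
-12 → extends → [-30, -12]
-21 → replaces -12 → [-30, -21]
-3 → extends → [-30, -21, -3]
-18 → replaces -3 → [-30, -21, -18]
-14 → extends → [-30, -21, -18, -14]
-13 → extends → [-30, -21, -18, -14, -13]
-28 → replaces -21 → [-30, -28, -18, -14, -13]
-4 → extends → [-30, -28, -18, -14, -13, -4]
-19 → replaces -18 → [-30, -28, -19, -14, -13, -4]
-21 → replaces -19 → [-30, -28, -21, -14, -13, -4]
-21 → already a tail → [-30, -28, -21, -14, -13, -4]
Six tails, so the longest strictly decreasing subsequence of the original has length 6.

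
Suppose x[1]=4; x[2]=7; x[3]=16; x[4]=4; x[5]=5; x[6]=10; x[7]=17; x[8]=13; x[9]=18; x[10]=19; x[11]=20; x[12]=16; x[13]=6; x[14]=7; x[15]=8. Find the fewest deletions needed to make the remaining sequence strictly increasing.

Fewest deletions = n − (longest strictly increasing subsequence).
Patience tails:
4 → extends → [4]
7 → extends → [4, 7]
16 → extends → [4, 7, 16]
4 → already a tail → [4, 7, 16]
5 → replaces 7 → [4, 5, 16]
10 → replaces 16 → [4, 5, 10]
17 → extends → [4, 5, 10, 17]
13 → replaces 17 → [4, 5, 10, 13]
18 → extends → [4, 5, 10, 13, 18]
19 → extends → [4, 5, 10, 13, 18, 19]
20 → extends → [4, 5, 10, 13, 18, 19, 20]
16 → replaces 18 → [4, 5, 10, 13, 16, 19, 20]
6 → replaces 10 → [4, 5, 6, 13, 16, 19, 20]
7 → replaces 13 → [4, 5, 6, 7, 16, 19, 20]
8 → replaces 16 → [4, 5, 6, 7, 8, 19, 20]
Longest strictly increasing subsequence has length 7, so deletions = 15 − 7 = 8.

8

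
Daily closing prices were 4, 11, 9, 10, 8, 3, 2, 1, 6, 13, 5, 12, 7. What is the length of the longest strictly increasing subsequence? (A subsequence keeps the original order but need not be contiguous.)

4

Track the smallest tail for each achievable length (strict):
4 → extends → [4]
11 → extends → [4, 11]
9 → replaces 11 → [4, 9]
10 → extends → [4, 9, 10]
8 → replaces 9 → [4, 8, 10]
3 → replaces 4 → [3, 8, 10]
2 → replaces 3 → [2, 8, 10]
1 → replaces 2 → [1, 8, 10]
6 → replaces 8 → [1, 6, 10]
13 → extends → [1, 6, 10, 13]
5 → replaces 6 → [1, 5, 10, 13]
12 → replaces 13 → [1, 5, 10, 12]
7 → replaces 10 → [1, 5, 7, 12]
Four tails, so the longest strictly increasing subsequence has length 4 (e.g. 4, 9, 10, 13).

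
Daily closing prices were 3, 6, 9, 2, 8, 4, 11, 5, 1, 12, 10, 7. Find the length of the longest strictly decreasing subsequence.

4

Let dp[i] be the longest strictly decreasing subsequence ending at i:
i:      1  2  3  4  5  6  7  8  9 10 11 12
a[i]:   3  6  9  2  8  4 11  5  1 12 10  7
dp:     1  1  1  2  2  3  1  3  4  1  2  3
Maximum is 4.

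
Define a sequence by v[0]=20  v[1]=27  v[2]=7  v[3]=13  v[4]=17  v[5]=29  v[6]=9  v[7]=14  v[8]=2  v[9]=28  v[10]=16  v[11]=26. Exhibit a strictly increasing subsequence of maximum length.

Patience tails give the LIS length; then backtrack through the dp parents:
20 → extends → [20]
27 → extends → [20, 27]
7 → replaces 20 → [7, 27]
13 → replaces 27 → [7, 13]
17 → extends → [7, 13, 17]
29 → extends → [7, 13, 17, 29]
9 → replaces 13 → [7, 9, 17, 29]
14 → replaces 17 → [7, 9, 14, 29]
2 → replaces 7 → [2, 9, 14, 29]
28 → replaces 29 → [2, 9, 14, 28]
16 → replaces 28 → [2, 9, 14, 16]
26 → extends → [2, 9, 14, 16, 26]
Length 5; one witness is 7, 13, 14, 16, 26.

7, 13, 14, 16, 26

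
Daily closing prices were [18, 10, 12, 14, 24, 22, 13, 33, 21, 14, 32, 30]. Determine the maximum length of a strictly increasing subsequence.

Track the smallest tail for each achievable length (strict):
18 → extends → [18]
10 → replaces 18 → [10]
12 → extends → [10, 12]
14 → extends → [10, 12, 14]
24 → extends → [10, 12, 14, 24]
22 → replaces 24 → [10, 12, 14, 22]
13 → replaces 14 → [10, 12, 13, 22]
33 → extends → [10, 12, 13, 22, 33]
21 → replaces 22 → [10, 12, 13, 21, 33]
14 → replaces 21 → [10, 12, 13, 14, 33]
32 → replaces 33 → [10, 12, 13, 14, 32]
30 → replaces 32 → [10, 12, 13, 14, 30]
Five tails, so the longest strictly increasing subsequence has length 5 (e.g. 10, 12, 14, 24, 33).

5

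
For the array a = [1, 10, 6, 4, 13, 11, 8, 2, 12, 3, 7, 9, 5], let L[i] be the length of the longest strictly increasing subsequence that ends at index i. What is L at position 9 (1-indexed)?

dp[i] = 1 + max{dp[j] : j<i, a[j]<a[i]} (or 1 if no such j):
i:      1  2  3  4  5  6  7  8  9 10 11 12 13
a[i]:   1 10  6  4 13 11  8  2 12  3  7  9  5
dp:     1  2  2  2  3  3  3  2  4  3  4  5  4
At index 9 the value is 4.

4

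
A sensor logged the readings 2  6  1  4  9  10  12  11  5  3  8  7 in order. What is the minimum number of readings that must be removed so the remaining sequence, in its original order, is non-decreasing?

Fewest deletions = n − (longest non-decreasing subsequence).
i:      1  2  3  4  5  6  7  8  9 10 11 12
a[i]:   2  6  1  4  9 10 12 11  5  3  8  7
dp:     1  2  1  2  3  4  5  5  3  2  4  4
max dp = 5, so deletions = 12 − 5 = 7.

7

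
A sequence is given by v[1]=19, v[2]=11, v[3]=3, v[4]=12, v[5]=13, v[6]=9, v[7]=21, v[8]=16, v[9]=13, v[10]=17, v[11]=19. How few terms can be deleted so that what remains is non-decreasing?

5

Fewest deletions = n − (longest non-decreasing subsequence).
Patience tails:
19 → extends → [19]
11 → replaces 19 → [11]
3 → replaces 11 → [3]
12 → extends → [3, 12]
13 → extends → [3, 12, 13]
9 → replaces 12 → [3, 9, 13]
21 → extends → [3, 9, 13, 21]
16 → replaces 21 → [3, 9, 13, 16]
13 → replaces 16 → [3, 9, 13, 13]
17 → extends → [3, 9, 13, 13, 17]
19 → extends → [3, 9, 13, 13, 17, 19]
Longest non-decreasing subsequence has length 6, so deletions = 11 − 6 = 5.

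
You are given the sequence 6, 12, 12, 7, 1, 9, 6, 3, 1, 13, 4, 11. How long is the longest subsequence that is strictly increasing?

4

Track the smallest tail for each achievable length (strict):
6 → extends → [6]
12 → extends → [6, 12]
12 → already a tail → [6, 12]
7 → replaces 12 → [6, 7]
1 → replaces 6 → [1, 7]
9 → extends → [1, 7, 9]
6 → replaces 7 → [1, 6, 9]
3 → replaces 6 → [1, 3, 9]
1 → already a tail → [1, 3, 9]
13 → extends → [1, 3, 9, 13]
4 → replaces 9 → [1, 3, 4, 13]
11 → replaces 13 → [1, 3, 4, 11]
Four tails, so the longest strictly increasing subsequence has length 4 (e.g. 6, 7, 9, 13).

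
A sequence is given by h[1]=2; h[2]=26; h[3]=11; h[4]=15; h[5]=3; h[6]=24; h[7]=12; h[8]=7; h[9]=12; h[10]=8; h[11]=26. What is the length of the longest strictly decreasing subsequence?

4

Negate each value so 'decreasing' becomes 'increasing', then run patience tails on the negated sequence:
-2 → extends → [-2]
-26 → replaces -2 → [-26]
-11 → extends → [-26, -11]
-15 → replaces -11 → [-26, -15]
-3 → extends → [-26, -15, -3]
-24 → replaces -15 → [-26, -24, -3]
-12 → replaces -3 → [-26, -24, -12]
-7 → extends → [-26, -24, -12, -7]
-12 → already a tail → [-26, -24, -12, -7]
-8 → replaces -7 → [-26, -24, -12, -8]
-26 → already a tail → [-26, -24, -12, -8]
Four tails, so the longest strictly decreasing subsequence of the original has length 4.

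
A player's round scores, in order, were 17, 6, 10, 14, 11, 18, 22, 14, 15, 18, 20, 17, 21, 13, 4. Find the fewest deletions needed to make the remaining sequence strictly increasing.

7

Fewest deletions = n − (longest strictly increasing subsequence).
i:      1  2  3  4  5  6  7  8  9 10 11 12 13 14 15
a[i]:  17  6 10 14 11 18 22 14 15 18 20 17 21 13  4
dp:     1  1  2  3  3  4  5  4  5  6  7  6  8  4  1
max dp = 8, so deletions = 15 − 8 = 7.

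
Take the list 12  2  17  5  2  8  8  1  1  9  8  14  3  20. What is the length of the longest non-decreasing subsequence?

7

Track the smallest tail for each achievable length (allowing ties):
12 → extends → [12]
2 → replaces 12 → [2]
17 → extends → [2, 17]
5 → replaces 17 → [2, 5]
2 → replaces 5 → [2, 2]
8 → extends → [2, 2, 8]
8 → extends → [2, 2, 8, 8]
1 → replaces 2 → [1, 2, 8, 8]
1 → replaces 2 → [1, 1, 8, 8]
9 → extends → [1, 1, 8, 8, 9]
8 → replaces 9 → [1, 1, 8, 8, 8]
14 → extends → [1, 1, 8, 8, 8, 14]
3 → replaces 8 → [1, 1, 3, 8, 8, 14]
20 → extends → [1, 1, 3, 8, 8, 14, 20]
Seven tails, so the longest non-decreasing subsequence has length 7 (e.g. 2, 5, 8, 8, 9, 14, 20).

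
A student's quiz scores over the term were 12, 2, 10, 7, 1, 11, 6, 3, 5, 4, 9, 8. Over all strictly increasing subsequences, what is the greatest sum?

23

Let S[i] be the best sum of a strictly increasing subsequence ending at i:
i:      1  2  3  4  5  6  7  8  9 10 11 12
a[i]:  12  2 10  7  1 11  6  3  5  4  9  8
S:     12  2 12  9  1 23  8  5 10  9 19 18
Maximum is 23 (e.g. 2 + 10 + 11).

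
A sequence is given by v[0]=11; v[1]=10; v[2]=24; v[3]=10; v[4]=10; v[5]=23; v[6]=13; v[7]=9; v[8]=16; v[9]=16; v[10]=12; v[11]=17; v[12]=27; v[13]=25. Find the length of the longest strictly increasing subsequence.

Let dp[i] be the length of the longest such subsequence ending at index i:
i:      0  1  2  3  4  5  6  7  8  9 10 11 12 13
v[i]:  11 10 24 10 10 23 13  9 16 16 12 17 27 25
dp:     1  1  2  1  1  2  2  1  3  3  2  4  5  5
Maximum dp value is 5.

5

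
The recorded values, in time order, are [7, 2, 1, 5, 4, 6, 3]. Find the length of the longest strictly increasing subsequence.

3

Let dp[i] be the length of the longest such subsequence ending at index i:
i:     1 2 3 4 5 6 7
a[i]:  7 2 1 5 4 6 3
dp:    1 1 1 2 2 3 2
Maximum dp value is 3.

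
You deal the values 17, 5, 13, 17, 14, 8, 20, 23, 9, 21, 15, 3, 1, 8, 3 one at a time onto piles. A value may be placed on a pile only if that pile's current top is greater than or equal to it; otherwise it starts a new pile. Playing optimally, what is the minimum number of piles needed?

5

Place each on the leftmost legal pile:
17 → new pile 1 (tops now [17])
5 → pile 1 (tops now [5])
13 → new pile 2 (tops now [5, 13])
17 → new pile 3 (tops now [5, 13, 17])
14 → pile 3 (tops now [5, 13, 14])
8 → pile 2 (tops now [5, 8, 14])
20 → new pile 4 (tops now [5, 8, 14, 20])
23 → new pile 5 (tops now [5, 8, 14, 20, 23])
9 → pile 3 (tops now [5, 8, 9, 20, 23])
21 → pile 5 (tops now [5, 8, 9, 20, 21])
15 → pile 4 (tops now [5, 8, 9, 15, 21])
3 → pile 1 (tops now [3, 8, 9, 15, 21])
1 → pile 1 (tops now [1, 8, 9, 15, 21])
8 → pile 2 (tops now [1, 8, 9, 15, 21])
3 → pile 2 (tops now [1, 3, 9, 15, 21])
Five piles.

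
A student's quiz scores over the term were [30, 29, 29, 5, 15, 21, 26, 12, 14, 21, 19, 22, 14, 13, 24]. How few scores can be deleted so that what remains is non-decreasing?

9

Fewest deletions = n − (longest non-decreasing subsequence).
Patience tails:
30 → extends → [30]
29 → replaces 30 → [29]
29 → extends → [29, 29]
5 → replaces 29 → [5, 29]
15 → replaces 29 → [5, 15]
21 → extends → [5, 15, 21]
26 → extends → [5, 15, 21, 26]
12 → replaces 15 → [5, 12, 21, 26]
14 → replaces 21 → [5, 12, 14, 26]
21 → replaces 26 → [5, 12, 14, 21]
19 → replaces 21 → [5, 12, 14, 19]
22 → extends → [5, 12, 14, 19, 22]
14 → replaces 19 → [5, 12, 14, 14, 22]
13 → replaces 14 → [5, 12, 13, 14, 22]
24 → extends → [5, 12, 13, 14, 22, 24]
Longest non-decreasing subsequence has length 6, so deletions = 15 − 6 = 9.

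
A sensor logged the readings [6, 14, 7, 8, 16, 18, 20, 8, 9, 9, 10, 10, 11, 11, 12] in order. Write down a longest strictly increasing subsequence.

Patience tails give the LIS length; then backtrack through the dp parents:
6 → extends → [6]
14 → extends → [6, 14]
7 → replaces 14 → [6, 7]
8 → extends → [6, 7, 8]
16 → extends → [6, 7, 8, 16]
18 → extends → [6, 7, 8, 16, 18]
20 → extends → [6, 7, 8, 16, 18, 20]
8 → already a tail → [6, 7, 8, 16, 18, 20]
9 → replaces 16 → [6, 7, 8, 9, 18, 20]
9 → already a tail → [6, 7, 8, 9, 18, 20]
10 → replaces 18 → [6, 7, 8, 9, 10, 20]
10 → already a tail → [6, 7, 8, 9, 10, 20]
11 → replaces 20 → [6, 7, 8, 9, 10, 11]
11 → already a tail → [6, 7, 8, 9, 10, 11]
12 → extends → [6, 7, 8, 9, 10, 11, 12]
Length 7; one witness is 6, 7, 8, 9, 10, 11, 12.

6, 7, 8, 9, 10, 11, 12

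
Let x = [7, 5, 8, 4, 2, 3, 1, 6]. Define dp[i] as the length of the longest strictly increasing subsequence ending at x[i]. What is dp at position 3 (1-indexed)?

dp[i] = 1 + max{dp[j] : j<i, x[j]<x[i]} (or 1 if no such j):
i:     1 2 3 4 5 6 7 8
x[i]:  7 5 8 4 2 3 1 6
dp:    1 1 2 1 1 2 1 3
At index 3 the value is 2.

2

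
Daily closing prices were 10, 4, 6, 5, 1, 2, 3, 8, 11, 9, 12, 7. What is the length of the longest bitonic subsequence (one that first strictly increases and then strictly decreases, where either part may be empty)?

7

inc[i] = longest strictly increasing subsequence ending at i; dec[i] = longest strictly decreasing subsequence starting at i:
i:      1  2  3  4  5  6  7  8  9 10 11 12
a[i]:  10  4  6  5  1  2  3  8 11  9 12  7
inc:    1  1  2  2  1  2  3  4  5  5  6  4
dec:    4  2  3  2  1  1  1  2  3  2  2  1
Best peak at i=9 (value 11): inc=5, dec=3, length 5+3−1 = 7.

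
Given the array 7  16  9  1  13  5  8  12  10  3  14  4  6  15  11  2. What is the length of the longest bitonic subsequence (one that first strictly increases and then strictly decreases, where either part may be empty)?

inc[i] = longest strictly increasing subsequence ending at i; dec[i] = longest strictly decreasing subsequence starting at i:
i:      1  2  3  4  5  6  7  8  9 10 11 12 13 14 15 16
a[i]:   7 16  9  1 13  5  8 12 10  3 14  4  6 15 11  2
inc:    1  2  2  1  3  2  3  4  4  2  5  3  4  6  5  2
dec:    4  6  4  1  5  3  3  4  3  2  3  2  2  3  2  1
Best peak at i=14 (value 15): inc=6, dec=3, length 6+3−1 = 8.

8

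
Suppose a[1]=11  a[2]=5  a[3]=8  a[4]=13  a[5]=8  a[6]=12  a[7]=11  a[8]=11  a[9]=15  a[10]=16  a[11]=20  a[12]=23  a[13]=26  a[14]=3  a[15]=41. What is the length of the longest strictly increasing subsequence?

9

Track the smallest tail for each achievable length (strict):
11 → extends → [11]
5 → replaces 11 → [5]
8 → extends → [5, 8]
13 → extends → [5, 8, 13]
8 → already a tail → [5, 8, 13]
12 → replaces 13 → [5, 8, 12]
11 → replaces 12 → [5, 8, 11]
11 → already a tail → [5, 8, 11]
15 → extends → [5, 8, 11, 15]
16 → extends → [5, 8, 11, 15, 16]
20 → extends → [5, 8, 11, 15, 16, 20]
23 → extends → [5, 8, 11, 15, 16, 20, 23]
26 → extends → [5, 8, 11, 15, 16, 20, 23, 26]
3 → replaces 5 → [3, 8, 11, 15, 16, 20, 23, 26]
41 → extends → [3, 8, 11, 15, 16, 20, 23, 26, 41]
Nine tails, so the longest strictly increasing subsequence has length 9 (e.g. 5, 8, 13, 15, 16, 20, 23, 26, 41).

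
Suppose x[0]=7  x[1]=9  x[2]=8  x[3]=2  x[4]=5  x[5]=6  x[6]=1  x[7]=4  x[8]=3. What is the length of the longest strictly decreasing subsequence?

Negate each value so 'decreasing' becomes 'increasing', then run patience tails on the negated sequence:
-7 → extends → [-7]
-9 → replaces -7 → [-9]
-8 → extends → [-9, -8]
-2 → extends → [-9, -8, -2]
-5 → replaces -2 → [-9, -8, -5]
-6 → replaces -5 → [-9, -8, -6]
-1 → extends → [-9, -8, -6, -1]
-4 → replaces -1 → [-9, -8, -6, -4]
-3 → extends → [-9, -8, -6, -4, -3]
Five tails, so the longest strictly decreasing subsequence of the original has length 5.

5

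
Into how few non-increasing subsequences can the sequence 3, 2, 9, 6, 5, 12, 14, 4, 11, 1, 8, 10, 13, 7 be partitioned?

5

Place each on the leftmost legal pile:
3 → new pile 1 (tops now [3])
2 → pile 1 (tops now [2])
9 → new pile 2 (tops now [2, 9])
6 → pile 2 (tops now [2, 6])
5 → pile 2 (tops now [2, 5])
12 → new pile 3 (tops now [2, 5, 12])
14 → new pile 4 (tops now [2, 5, 12, 14])
4 → pile 2 (tops now [2, 4, 12, 14])
11 → pile 3 (tops now [2, 4, 11, 14])
1 → pile 1 (tops now [1, 4, 11, 14])
8 → pile 3 (tops now [1, 4, 8, 14])
10 → pile 4 (tops now [1, 4, 8, 10])
13 → new pile 5 (tops now [1, 4, 8, 10, 13])
7 → pile 3 (tops now [1, 4, 7, 10, 13])
Five piles.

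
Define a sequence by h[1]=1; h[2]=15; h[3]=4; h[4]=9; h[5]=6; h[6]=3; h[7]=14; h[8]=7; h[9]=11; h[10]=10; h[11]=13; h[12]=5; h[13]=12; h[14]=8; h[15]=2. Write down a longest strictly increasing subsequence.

Patience tails give the LIS length; then backtrack through the dp parents:
1 → extends → [1]
15 → extends → [1, 15]
4 → replaces 15 → [1, 4]
9 → extends → [1, 4, 9]
6 → replaces 9 → [1, 4, 6]
3 → replaces 4 → [1, 3, 6]
14 → extends → [1, 3, 6, 14]
7 → replaces 14 → [1, 3, 6, 7]
11 → extends → [1, 3, 6, 7, 11]
10 → replaces 11 → [1, 3, 6, 7, 10]
13 → extends → [1, 3, 6, 7, 10, 13]
5 → replaces 6 → [1, 3, 5, 7, 10, 13]
12 → replaces 13 → [1, 3, 5, 7, 10, 12]
8 → replaces 10 → [1, 3, 5, 7, 8, 12]
2 → replaces 3 → [1, 2, 5, 7, 8, 12]
Length 6; one witness is 1, 4, 6, 7, 11, 13.

1, 4, 6, 7, 11, 13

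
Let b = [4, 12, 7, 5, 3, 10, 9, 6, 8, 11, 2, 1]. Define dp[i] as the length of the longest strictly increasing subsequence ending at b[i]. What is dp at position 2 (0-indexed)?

dp[i] = 1 + max{dp[j] : j<i, b[j]<b[i]} (or 1 if no such j):
i:      0  1  2  3  4  5  6  7  8  9 10 11
b[i]:   4 12  7  5  3 10  9  6  8 11  2  1
dp:     1  2  2  2  1  3  3  3  4  5  1  1
At index 2 the value is 2.

2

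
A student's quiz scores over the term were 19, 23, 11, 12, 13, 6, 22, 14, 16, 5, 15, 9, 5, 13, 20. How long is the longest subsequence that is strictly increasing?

6

Track the smallest tail for each achievable length (strict):
19 → extends → [19]
23 → extends → [19, 23]
11 → replaces 19 → [11, 23]
12 → replaces 23 → [11, 12]
13 → extends → [11, 12, 13]
6 → replaces 11 → [6, 12, 13]
22 → extends → [6, 12, 13, 22]
14 → replaces 22 → [6, 12, 13, 14]
16 → extends → [6, 12, 13, 14, 16]
5 → replaces 6 → [5, 12, 13, 14, 16]
15 → replaces 16 → [5, 12, 13, 14, 15]
9 → replaces 12 → [5, 9, 13, 14, 15]
5 → already a tail → [5, 9, 13, 14, 15]
13 → already a tail → [5, 9, 13, 14, 15]
20 → extends → [5, 9, 13, 14, 15, 20]
Six tails, so the longest strictly increasing subsequence has length 6 (e.g. 11, 12, 13, 14, 16, 20).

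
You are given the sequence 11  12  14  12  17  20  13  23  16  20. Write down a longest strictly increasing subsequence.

11, 12, 14, 17, 20, 23

Patience tails give the LIS length; then backtrack through the dp parents:
11 → extends → [11]
12 → extends → [11, 12]
14 → extends → [11, 12, 14]
12 → already a tail → [11, 12, 14]
17 → extends → [11, 12, 14, 17]
20 → extends → [11, 12, 14, 17, 20]
13 → replaces 14 → [11, 12, 13, 17, 20]
23 → extends → [11, 12, 13, 17, 20, 23]
16 → replaces 17 → [11, 12, 13, 16, 20, 23]
20 → already a tail → [11, 12, 13, 16, 20, 23]
Length 6; one witness is 11, 12, 14, 17, 20, 23.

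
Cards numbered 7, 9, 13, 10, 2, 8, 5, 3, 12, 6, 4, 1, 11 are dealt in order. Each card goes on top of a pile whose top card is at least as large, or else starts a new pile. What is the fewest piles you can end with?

4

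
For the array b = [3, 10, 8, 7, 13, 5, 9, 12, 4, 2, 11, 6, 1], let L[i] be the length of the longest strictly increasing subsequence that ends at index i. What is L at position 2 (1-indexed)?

2

dp[i] = 1 + max{dp[j] : j<i, b[j]<b[i]} (or 1 if no such j):
i:      1  2  3  4  5  6  7  8  9 10 11 12 13
b[i]:   3 10  8  7 13  5  9 12  4  2 11  6  1
dp:     1  2  2  2  3  2  3  4  2  1  4  3  1
At index 2 the value is 2.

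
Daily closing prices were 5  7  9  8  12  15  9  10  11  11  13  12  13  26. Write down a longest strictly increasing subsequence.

5, 7, 8, 9, 10, 11, 12, 13, 26

Patience tails give the LIS length; then backtrack through the dp parents:
5 → extends → [5]
7 → extends → [5, 7]
9 → extends → [5, 7, 9]
8 → replaces 9 → [5, 7, 8]
12 → extends → [5, 7, 8, 12]
15 → extends → [5, 7, 8, 12, 15]
9 → replaces 12 → [5, 7, 8, 9, 15]
10 → replaces 15 → [5, 7, 8, 9, 10]
11 → extends → [5, 7, 8, 9, 10, 11]
11 → already a tail → [5, 7, 8, 9, 10, 11]
13 → extends → [5, 7, 8, 9, 10, 11, 13]
12 → replaces 13 → [5, 7, 8, 9, 10, 11, 12]
13 → extends → [5, 7, 8, 9, 10, 11, 12, 13]
26 → extends → [5, 7, 8, 9, 10, 11, 12, 13, 26]
Length 9; one witness is 5, 7, 8, 9, 10, 11, 12, 13, 26.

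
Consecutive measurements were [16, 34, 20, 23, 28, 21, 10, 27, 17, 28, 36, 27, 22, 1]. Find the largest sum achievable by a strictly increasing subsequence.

Let S[i] be the best sum of a strictly increasing subsequence ending at i:
i:       1   2   3   4   5   6   7   8   9  10  11  12  13  14
a[i]:   16  34  20  23  28  21  10  27  17  28  36  27  22   1
S:      16  50  36  59  87  57  10  86  33 114 150  86  79   1
Maximum is 150 (e.g. 16 + 20 + 23 + 27 + 28 + 36).

150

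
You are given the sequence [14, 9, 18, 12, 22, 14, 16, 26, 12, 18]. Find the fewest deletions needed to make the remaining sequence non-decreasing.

Fewest deletions = n − (longest non-decreasing subsequence).
Patience tails:
14 → extends → [14]
9 → replaces 14 → [9]
18 → extends → [9, 18]
12 → replaces 18 → [9, 12]
22 → extends → [9, 12, 22]
14 → replaces 22 → [9, 12, 14]
16 → extends → [9, 12, 14, 16]
26 → extends → [9, 12, 14, 16, 26]
12 → replaces 14 → [9, 12, 12, 16, 26]
18 → replaces 26 → [9, 12, 12, 16, 18]
Longest non-decreasing subsequence has length 5, so deletions = 10 − 5 = 5.

5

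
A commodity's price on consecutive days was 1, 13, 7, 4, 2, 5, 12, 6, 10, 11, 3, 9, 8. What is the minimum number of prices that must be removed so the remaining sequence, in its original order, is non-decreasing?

Fewest deletions = n − (longest non-decreasing subsequence).
i:      1  2  3  4  5  6  7  8  9 10 11 12 13
a[i]:   1 13  7  4  2  5 12  6 10 11  3  9  8
dp:     1  2  2  2  2  3  4  4  5  6  3  5  5
max dp = 6, so deletions = 13 − 6 = 7.

7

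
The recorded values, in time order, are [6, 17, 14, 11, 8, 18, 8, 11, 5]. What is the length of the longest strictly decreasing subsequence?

Negate each value so 'decreasing' becomes 'increasing', then run patience tails on the negated sequence:
-6 → extends → [-6]
-17 → replaces -6 → [-17]
-14 → extends → [-17, -14]
-11 → extends → [-17, -14, -11]
-8 → extends → [-17, -14, -11, -8]
-18 → replaces -17 → [-18, -14, -11, -8]
-8 → already a tail → [-18, -14, -11, -8]
-11 → already a tail → [-18, -14, -11, -8]
-5 → extends → [-18, -14, -11, -8, -5]
Five tails, so the longest strictly decreasing subsequence of the original has length 5.

5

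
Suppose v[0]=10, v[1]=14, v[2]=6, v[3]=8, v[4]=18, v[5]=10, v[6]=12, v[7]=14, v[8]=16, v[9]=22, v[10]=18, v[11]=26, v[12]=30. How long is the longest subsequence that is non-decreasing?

Track the smallest tail for each achievable length (allowing ties):
10 → extends → [10]
14 → extends → [10, 14]
6 → replaces 10 → [6, 14]
8 → replaces 14 → [6, 8]
18 → extends → [6, 8, 18]
10 → replaces 18 → [6, 8, 10]
12 → extends → [6, 8, 10, 12]
14 → extends → [6, 8, 10, 12, 14]
16 → extends → [6, 8, 10, 12, 14, 16]
22 → extends → [6, 8, 10, 12, 14, 16, 22]
18 → replaces 22 → [6, 8, 10, 12, 14, 16, 18]
26 → extends → [6, 8, 10, 12, 14, 16, 18, 26]
30 → extends → [6, 8, 10, 12, 14, 16, 18, 26, 30]
Nine tails, so the longest non-decreasing subsequence has length 9 (e.g. 6, 8, 10, 12, 14, 16, 22, 26, 30).

9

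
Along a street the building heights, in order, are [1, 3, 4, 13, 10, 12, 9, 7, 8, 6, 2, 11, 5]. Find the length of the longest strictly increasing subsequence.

6

Let dp[i] be the length of the longest such subsequence ending at index i:
i:      1  2  3  4  5  6  7  8  9 10 11 12 13
a[i]:   1  3  4 13 10 12  9  7  8  6  2 11  5
dp:     1  2  3  4  4  5  4  4  5  4  2  6  4
Maximum dp value is 6.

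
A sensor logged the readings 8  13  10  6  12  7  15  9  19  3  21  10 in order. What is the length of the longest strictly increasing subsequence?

6

Track the smallest tail for each achievable length (strict):
8 → extends → [8]
13 → extends → [8, 13]
10 → replaces 13 → [8, 10]
6 → replaces 8 → [6, 10]
12 → extends → [6, 10, 12]
7 → replaces 10 → [6, 7, 12]
15 → extends → [6, 7, 12, 15]
9 → replaces 12 → [6, 7, 9, 15]
19 → extends → [6, 7, 9, 15, 19]
3 → replaces 6 → [3, 7, 9, 15, 19]
21 → extends → [3, 7, 9, 15, 19, 21]
10 → replaces 15 → [3, 7, 9, 10, 19, 21]
Six tails, so the longest strictly increasing subsequence has length 6 (e.g. 8, 10, 12, 15, 19, 21).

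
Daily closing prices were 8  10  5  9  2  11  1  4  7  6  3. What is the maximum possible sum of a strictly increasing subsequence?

Let S[i] be the best sum of a strictly increasing subsequence ending at i:
i:      1  2  3  4  5  6  7  8  9 10 11
a[i]:   8 10  5  9  2 11  1  4  7  6  3
S:      8 18  5 17  2 29  1  6 13 12  5
Maximum is 29 (e.g. 8 + 10 + 11).

29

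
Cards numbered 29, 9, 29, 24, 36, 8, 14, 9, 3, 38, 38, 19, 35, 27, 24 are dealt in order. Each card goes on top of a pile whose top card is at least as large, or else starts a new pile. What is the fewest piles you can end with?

4

Place each on the leftmost legal pile:
29 → new pile 1 (tops now [29])
9 → pile 1 (tops now [9])
29 → new pile 2 (tops now [9, 29])
24 → pile 2 (tops now [9, 24])
36 → new pile 3 (tops now [9, 24, 36])
8 → pile 1 (tops now [8, 24, 36])
14 → pile 2 (tops now [8, 14, 36])
9 → pile 2 (tops now [8, 9, 36])
3 → pile 1 (tops now [3, 9, 36])
38 → new pile 4 (tops now [3, 9, 36, 38])
38 → pile 4 (tops now [3, 9, 36, 38])
19 → pile 3 (tops now [3, 9, 19, 38])
35 → pile 4 (tops now [3, 9, 19, 35])
27 → pile 4 (tops now [3, 9, 19, 27])
24 → pile 4 (tops now [3, 9, 19, 24])
Four piles.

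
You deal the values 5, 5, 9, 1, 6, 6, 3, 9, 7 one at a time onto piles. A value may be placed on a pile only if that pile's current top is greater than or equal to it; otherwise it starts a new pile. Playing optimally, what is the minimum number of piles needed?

Place each on the leftmost legal pile:
5 → new pile 1 (tops now [5])
5 → pile 1 (tops now [5])
9 → new pile 2 (tops now [5, 9])
1 → pile 1 (tops now [1, 9])
6 → pile 2 (tops now [1, 6])
6 → pile 2 (tops now [1, 6])
3 → pile 2 (tops now [1, 3])
9 → new pile 3 (tops now [1, 3, 9])
7 → pile 3 (tops now [1, 3, 7])
Three piles.

3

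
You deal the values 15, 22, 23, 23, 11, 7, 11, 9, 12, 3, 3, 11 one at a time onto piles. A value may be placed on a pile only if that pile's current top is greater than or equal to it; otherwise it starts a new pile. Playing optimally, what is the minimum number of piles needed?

3

The minimum number of non-increasing subsequences covering a sequence equals the length of its longest strictly increasing subsequence.
LIS length is 3 (e.g. 15, 22, 23), so 3 piles are needed.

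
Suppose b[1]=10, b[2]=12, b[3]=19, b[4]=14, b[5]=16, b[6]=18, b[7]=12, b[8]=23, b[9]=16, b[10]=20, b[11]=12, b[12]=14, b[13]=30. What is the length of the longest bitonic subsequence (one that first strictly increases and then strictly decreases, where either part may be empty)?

8

inc[i] = longest strictly increasing subsequence ending at i; dec[i] = longest strictly decreasing subsequence starting at i:
i:      1  2  3  4  5  6  7  8  9 10 11 12 13
b[i]:  10 12 19 14 16 18 12 23 16 20 12 14 30
inc:    1  2  3  3  4  5  2  6  4  6  2  3  7
dec:    1  1  4  2  2  3  1  3  2  2  1  1  1
Best peak at i=8 (value 23): inc=6, dec=3, length 6+3−1 = 8.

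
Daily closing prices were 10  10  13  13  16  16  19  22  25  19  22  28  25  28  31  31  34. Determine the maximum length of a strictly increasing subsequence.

9

Let dp[i] be the length of the longest such subsequence ending at index i:
i:      1  2  3  4  5  6  7  8  9 10 11 12 13 14 15 16 17
a[i]:  10 10 13 13 16 16 19 22 25 19 22 28 25 28 31 31 34
dp:     1  1  2  2  3  3  4  5  6  4  5  7  6  7  8  8  9
Maximum dp value is 9.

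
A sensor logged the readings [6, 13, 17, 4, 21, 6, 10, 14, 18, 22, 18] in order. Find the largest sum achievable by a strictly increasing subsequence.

Let S[i] be the best sum of a strictly increasing subsequence ending at i:
i:      1  2  3  4  5  6  7  8  9 10 11
a[i]:   6 13 17  4 21  6 10 14 18 22 18
S:      6 19 36  4 57 10 20 34 54 79 54
Maximum is 79 (e.g. 6 + 13 + 17 + 21 + 22).

79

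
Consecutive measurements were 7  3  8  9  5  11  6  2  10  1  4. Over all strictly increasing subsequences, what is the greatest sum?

Let S[i] be the best sum of a strictly increasing subsequence ending at i:
i:      1  2  3  4  5  6  7  8  9 10 11
a[i]:   7  3  8  9  5 11  6  2 10  1  4
S:      7  3 15 24  8 35 14  2 34  1  7
Maximum is 35 (e.g. 7 + 8 + 9 + 11).

35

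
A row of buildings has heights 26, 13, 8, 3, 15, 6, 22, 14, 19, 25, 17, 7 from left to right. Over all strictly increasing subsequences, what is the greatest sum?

75

Let S[i] be the best sum of a strictly increasing subsequence ending at i:
i:      1  2  3  4  5  6  7  8  9 10 11 12
a[i]:  26 13  8  3 15  6 22 14 19 25 17  7
S:     26 13  8  3 28  9 50 27 47 75 45 16
Maximum is 75 (e.g. 13 + 15 + 22 + 25).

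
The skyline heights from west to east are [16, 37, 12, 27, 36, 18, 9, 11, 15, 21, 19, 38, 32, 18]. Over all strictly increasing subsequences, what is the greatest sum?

117

Let S[i] be the best sum of a strictly increasing subsequence ending at i:
i:       1   2   3   4   5   6   7   8   9  10  11  12  13  14
a[i]:   16  37  12  27  36  18   9  11  15  21  19  38  32  18
S:      16  53  12  43  79  34   9  20  35  56  54 117  88  53
Maximum is 117 (e.g. 16 + 27 + 36 + 38).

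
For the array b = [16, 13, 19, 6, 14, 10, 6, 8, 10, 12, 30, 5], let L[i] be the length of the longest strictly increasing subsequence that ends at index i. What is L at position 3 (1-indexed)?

dp[i] = 1 + max{dp[j] : j<i, b[j]<b[i]} (or 1 if no such j):
i:      1  2  3  4  5  6  7  8  9 10 11 12
b[i]:  16 13 19  6 14 10  6  8 10 12 30  5
dp:     1  1  2  1  2  2  1  2  3  4  5  1
At index 3 the value is 2.

2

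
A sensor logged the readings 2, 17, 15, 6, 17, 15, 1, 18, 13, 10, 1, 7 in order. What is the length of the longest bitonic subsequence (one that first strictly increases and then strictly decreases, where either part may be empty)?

7

inc[i] = longest strictly increasing subsequence ending at i; dec[i] = longest strictly decreasing subsequence starting at i:
i:      1  2  3  4  5  6  7  8  9 10 11 12
a[i]:   2 17 15  6 17 15  1 18 13 10  1  7
inc:    1  2  2  2  3  3  1  4  3  3  1  3
dec:    2  5  4  2  5  4  1  4  3  2  1  1
Best peak at i=5 (value 17): inc=3, dec=5, length 3+5−1 = 7.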